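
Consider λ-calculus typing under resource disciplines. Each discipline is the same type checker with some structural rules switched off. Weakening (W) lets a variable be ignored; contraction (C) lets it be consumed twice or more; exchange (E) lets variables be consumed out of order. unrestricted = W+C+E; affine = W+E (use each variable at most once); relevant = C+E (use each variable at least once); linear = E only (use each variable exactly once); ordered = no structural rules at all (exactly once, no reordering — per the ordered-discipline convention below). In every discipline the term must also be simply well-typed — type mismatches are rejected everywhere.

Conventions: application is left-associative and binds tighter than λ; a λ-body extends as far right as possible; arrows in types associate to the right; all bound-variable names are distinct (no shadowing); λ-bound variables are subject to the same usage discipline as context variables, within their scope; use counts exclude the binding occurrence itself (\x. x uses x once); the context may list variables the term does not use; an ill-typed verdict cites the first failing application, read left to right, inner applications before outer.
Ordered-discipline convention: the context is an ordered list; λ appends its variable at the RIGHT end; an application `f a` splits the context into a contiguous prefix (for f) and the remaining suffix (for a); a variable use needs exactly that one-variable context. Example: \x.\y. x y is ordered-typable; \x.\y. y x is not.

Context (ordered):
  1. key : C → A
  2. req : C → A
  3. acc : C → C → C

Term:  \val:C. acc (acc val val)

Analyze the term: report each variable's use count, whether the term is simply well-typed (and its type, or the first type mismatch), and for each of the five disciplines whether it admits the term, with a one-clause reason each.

usage: key ×0; req ×0; acc ×2; val [bound] ×2
use order (left to right): acc, acc, val, val
typing: the term checks, with type C → C → C
ordered ✗ (repeated use of acc ×2, val ×2; key, req left unused)
linear ✗ (repeated use of acc ×2, val ×2; key, req left unused)
affine ✗ (repeated use of acc ×2, val ×2)
relevant ✗ (key, req left unused)
unrestricted ✓ (well-typed at C → C → C; no restrictions here)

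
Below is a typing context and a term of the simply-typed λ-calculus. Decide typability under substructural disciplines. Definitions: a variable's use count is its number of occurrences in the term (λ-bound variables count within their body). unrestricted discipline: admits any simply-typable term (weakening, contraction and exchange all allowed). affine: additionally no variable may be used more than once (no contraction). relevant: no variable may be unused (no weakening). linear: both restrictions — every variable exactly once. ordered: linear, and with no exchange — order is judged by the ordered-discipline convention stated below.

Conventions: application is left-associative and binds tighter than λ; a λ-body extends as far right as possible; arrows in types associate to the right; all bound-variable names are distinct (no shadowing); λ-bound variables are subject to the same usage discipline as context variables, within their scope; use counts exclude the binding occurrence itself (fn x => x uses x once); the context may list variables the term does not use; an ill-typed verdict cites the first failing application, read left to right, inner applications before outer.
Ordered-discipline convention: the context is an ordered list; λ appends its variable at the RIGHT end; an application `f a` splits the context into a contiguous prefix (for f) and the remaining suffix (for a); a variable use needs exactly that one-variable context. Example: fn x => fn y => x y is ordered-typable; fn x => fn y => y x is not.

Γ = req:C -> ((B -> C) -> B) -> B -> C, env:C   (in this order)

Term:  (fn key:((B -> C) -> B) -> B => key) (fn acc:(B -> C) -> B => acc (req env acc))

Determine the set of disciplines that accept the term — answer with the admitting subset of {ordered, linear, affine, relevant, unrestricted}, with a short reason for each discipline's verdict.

admitted by: relevant, unrestricted
use counts: req ×1; env ×1; key (λ-bound) ×1; acc (λ-bound) ×2
uses in reading order: key, acc, req, env, acc
typing: the term checks, with type ((B -> C) -> B) -> B
ordered: ✗ — repeated use of acc ×2
linear: ✗ — repeated use of acc ×2
affine: ✗ — repeated use of acc ×2
relevant: ✓ — req, env, key, acc: all used, weakening unneeded
unrestricted: ✓ — type-checks (((B -> C) -> B) -> B) and nothing is barred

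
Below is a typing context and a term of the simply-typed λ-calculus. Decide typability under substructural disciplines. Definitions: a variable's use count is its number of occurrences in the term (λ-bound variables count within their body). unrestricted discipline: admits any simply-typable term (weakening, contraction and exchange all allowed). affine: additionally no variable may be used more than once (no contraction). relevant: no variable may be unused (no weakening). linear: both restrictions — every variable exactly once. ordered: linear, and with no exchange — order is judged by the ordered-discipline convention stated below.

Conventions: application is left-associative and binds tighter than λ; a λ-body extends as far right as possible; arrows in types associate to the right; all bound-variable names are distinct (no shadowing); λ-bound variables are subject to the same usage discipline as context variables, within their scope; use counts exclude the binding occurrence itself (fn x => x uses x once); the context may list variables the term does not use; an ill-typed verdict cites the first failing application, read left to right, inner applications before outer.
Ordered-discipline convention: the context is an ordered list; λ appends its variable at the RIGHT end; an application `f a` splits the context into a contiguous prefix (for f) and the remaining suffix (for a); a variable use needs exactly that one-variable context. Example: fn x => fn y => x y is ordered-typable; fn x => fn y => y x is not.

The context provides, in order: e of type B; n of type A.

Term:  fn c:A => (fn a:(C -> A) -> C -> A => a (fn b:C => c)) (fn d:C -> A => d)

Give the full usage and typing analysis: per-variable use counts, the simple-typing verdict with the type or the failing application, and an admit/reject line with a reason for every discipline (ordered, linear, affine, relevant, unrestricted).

variable uses: e=0, n=0, c [bound]=1, a [bound]=1, b [bound]=0, d [bound]=1
uses in reading order: a, c, d
typing: the term checks, with type A -> C -> A
ordered: ✗ — e, n, b never used (weakening)
linear: ✗ — e, n, b never used (weakening)
affine: ✓ — at most one use each (e, n, c, a, b, d)
relevant: ✗ — e, n, b never used (weakening)
unrestricted: ✓ — well-typed at A -> C -> A; no restrictions here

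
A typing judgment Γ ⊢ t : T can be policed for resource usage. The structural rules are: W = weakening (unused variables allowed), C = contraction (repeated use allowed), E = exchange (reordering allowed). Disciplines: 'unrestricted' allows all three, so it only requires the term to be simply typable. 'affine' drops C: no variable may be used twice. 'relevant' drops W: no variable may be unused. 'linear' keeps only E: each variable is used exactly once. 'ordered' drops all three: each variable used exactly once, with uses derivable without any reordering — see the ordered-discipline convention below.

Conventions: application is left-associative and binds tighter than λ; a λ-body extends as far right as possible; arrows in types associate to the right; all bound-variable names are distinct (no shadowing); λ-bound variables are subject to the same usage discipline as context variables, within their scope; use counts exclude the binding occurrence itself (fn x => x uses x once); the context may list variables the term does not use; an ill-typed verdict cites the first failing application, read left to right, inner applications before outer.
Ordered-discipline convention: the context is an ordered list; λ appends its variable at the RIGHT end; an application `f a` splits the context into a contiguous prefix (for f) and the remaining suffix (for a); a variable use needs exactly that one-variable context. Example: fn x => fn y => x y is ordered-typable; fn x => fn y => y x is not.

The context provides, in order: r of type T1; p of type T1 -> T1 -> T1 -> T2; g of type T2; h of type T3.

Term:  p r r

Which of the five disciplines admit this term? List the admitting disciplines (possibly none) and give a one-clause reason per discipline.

admitting disciplines: unrestricted
variable uses: r ×2; p ×1; g ×0; h ×0
order of uses: p, r, r
typing: the term checks, with type T1 -> T2
ordered: ✗ — repeated use of r ×2; g, h never used (weakening)
linear: ✗ — repeated use of r ×2; g, h never used (weakening)
affine: ✗ — repeated use of r ×2
relevant: ✗ — g, h never used (weakening)
unrestricted: ✓ — well-typed at T1 -> T2; no restrictions here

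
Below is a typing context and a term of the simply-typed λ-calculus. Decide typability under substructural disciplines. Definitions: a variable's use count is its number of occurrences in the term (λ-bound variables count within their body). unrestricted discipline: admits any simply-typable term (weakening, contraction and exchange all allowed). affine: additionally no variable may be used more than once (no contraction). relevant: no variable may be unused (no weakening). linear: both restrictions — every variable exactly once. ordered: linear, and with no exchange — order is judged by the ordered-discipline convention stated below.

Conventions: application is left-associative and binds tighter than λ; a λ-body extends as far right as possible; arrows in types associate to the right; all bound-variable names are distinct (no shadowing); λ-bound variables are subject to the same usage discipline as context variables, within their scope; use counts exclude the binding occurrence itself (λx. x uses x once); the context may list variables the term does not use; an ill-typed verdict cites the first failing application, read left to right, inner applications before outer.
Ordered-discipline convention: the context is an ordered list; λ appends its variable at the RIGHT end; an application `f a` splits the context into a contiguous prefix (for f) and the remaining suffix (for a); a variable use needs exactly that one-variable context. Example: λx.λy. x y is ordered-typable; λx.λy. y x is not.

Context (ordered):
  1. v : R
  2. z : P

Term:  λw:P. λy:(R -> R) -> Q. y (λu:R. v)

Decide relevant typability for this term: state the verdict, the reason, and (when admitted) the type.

no — z, w, u never used (weakening)
use counts: v: 1, z: 0, w (λ-bound): 0, y (λ-bound): 1, u (λ-bound): 0
uses in reading order: y, v
typing: the term checks, with type P -> ((R -> R) -> Q) -> Q
all disciplines: ordered ✗ | linear ✗ | affine ✓ | relevant ✗ | unrestricted ✓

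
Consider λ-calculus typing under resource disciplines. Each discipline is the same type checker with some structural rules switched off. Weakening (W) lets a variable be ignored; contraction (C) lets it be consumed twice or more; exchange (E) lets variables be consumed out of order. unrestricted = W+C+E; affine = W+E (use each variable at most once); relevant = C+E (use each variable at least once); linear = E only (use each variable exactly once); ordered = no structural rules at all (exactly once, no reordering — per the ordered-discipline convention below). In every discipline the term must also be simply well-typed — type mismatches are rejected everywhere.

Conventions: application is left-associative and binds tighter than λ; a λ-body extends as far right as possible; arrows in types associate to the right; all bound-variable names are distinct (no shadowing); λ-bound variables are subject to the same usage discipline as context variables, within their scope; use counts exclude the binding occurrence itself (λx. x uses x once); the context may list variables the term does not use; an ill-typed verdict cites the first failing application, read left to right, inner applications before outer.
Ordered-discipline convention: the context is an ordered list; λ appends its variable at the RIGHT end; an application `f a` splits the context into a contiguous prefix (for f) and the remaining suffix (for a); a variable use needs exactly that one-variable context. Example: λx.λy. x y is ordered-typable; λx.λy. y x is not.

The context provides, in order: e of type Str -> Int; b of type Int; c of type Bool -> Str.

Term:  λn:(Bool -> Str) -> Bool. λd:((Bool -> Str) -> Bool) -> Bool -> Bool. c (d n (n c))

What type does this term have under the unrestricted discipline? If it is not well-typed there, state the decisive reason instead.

term : ((Bool -> Str) -> Bool) -> (((Bool -> Str) -> Bool) -> Bool -> Bool) -> Str
use counts: e=0; b=0; c=2; n (bound)=2; d (bound)=1
use order (left to right): c, d, n, n, c
typing: the term checks, with type ((Bool -> Str) -> Bool) -> (((Bool -> Str) -> Bool) -> Bool -> Bool) -> Str
all disciplines: ordered ✗ · linear ✗ · affine ✗ · relevant ✗ · unrestricted ✓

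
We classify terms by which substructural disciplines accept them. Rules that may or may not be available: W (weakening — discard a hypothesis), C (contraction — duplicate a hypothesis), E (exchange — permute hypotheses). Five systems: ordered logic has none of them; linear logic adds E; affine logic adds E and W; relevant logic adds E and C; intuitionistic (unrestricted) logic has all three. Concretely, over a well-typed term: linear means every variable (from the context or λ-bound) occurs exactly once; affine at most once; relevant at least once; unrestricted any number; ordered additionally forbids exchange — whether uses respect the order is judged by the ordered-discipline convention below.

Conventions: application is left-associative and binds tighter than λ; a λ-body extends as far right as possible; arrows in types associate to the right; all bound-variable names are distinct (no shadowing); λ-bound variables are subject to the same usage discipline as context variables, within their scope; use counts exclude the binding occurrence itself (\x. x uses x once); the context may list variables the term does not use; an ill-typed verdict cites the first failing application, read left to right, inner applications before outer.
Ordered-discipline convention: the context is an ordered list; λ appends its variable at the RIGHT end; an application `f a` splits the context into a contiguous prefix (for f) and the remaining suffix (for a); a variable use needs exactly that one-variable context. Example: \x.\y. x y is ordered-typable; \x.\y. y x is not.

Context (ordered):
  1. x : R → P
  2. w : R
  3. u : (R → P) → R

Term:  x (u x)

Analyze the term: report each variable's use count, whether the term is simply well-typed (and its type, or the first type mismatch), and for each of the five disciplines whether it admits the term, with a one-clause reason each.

usage: x=2; w=0; u=1
use order (left to right): x, u, x
typing: well-typed — term : P
ordered ✗ (x ×2 used more than once (contraction); w left unused)
linear ✗ (x ×2 used more than once (contraction); w left unused)
affine ✗ (x ×2 used more than once (contraction))
relevant ✗ (w left unused)
unrestricted ✓ (simply typable at P; W, C, E all held)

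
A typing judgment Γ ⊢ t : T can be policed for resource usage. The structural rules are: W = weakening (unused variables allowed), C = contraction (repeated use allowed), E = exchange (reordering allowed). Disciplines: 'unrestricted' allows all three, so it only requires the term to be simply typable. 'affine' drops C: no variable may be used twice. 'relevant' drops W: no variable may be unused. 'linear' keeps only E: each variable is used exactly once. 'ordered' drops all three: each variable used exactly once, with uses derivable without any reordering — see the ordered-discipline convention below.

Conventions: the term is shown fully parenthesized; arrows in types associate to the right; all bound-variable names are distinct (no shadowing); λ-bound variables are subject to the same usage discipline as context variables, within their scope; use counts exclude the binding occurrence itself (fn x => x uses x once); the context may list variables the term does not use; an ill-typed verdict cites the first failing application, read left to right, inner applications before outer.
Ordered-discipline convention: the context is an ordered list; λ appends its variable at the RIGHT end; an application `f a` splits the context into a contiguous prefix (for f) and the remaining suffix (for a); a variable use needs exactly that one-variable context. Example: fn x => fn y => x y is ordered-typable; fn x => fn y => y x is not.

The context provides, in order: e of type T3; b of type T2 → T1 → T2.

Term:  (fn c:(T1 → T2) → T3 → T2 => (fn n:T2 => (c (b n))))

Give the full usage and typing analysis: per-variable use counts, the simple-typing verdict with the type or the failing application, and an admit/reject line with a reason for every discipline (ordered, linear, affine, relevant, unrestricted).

counts: e=0, b=1, c (λ-bound)=1, n (λ-bound)=1
order of uses: c, b, n
typing: the term checks, with type ((T1 → T2) → T3 → T2) → T2 → T3 → T2
ordered: ✗ — e never used (weakening)
linear: ✗ — e never used (weakening)
affine: ✓ — none of e, b, c, n used more than once
relevant: ✗ — e never used (weakening)
unrestricted: ✓ — type-checks (((T1 → T2) → T3 → T2) → T2 → T3 → T2) and nothing is barred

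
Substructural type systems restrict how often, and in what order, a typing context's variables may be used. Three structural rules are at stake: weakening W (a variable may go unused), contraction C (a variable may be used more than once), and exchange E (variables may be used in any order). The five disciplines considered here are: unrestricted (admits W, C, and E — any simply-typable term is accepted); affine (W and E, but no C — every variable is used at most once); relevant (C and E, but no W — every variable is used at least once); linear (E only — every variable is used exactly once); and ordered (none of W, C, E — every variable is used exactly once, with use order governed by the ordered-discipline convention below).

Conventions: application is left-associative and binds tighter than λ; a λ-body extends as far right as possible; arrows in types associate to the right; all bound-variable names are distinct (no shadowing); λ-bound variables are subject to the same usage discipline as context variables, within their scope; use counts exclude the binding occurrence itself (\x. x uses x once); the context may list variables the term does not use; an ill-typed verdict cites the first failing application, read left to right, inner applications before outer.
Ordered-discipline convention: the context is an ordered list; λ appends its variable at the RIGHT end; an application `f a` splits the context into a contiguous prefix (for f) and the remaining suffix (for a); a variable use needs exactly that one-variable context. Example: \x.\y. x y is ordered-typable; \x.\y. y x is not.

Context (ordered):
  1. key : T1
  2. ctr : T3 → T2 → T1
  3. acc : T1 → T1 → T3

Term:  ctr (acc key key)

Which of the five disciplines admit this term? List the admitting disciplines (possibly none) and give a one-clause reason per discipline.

accepted by: relevant, unrestricted
use counts: key ×2; ctr ×1; acc ×1
use order (left to right): ctr, acc, key, key
typing: the term checks, with type T2 → T1
ordered: ✗, key ×2 used more than once (contraction)
linear: ✗, key ×2 used more than once (contraction)
affine: ✗, key ×2 used more than once (contraction)
relevant: ✓, key, ctr, acc: all used, weakening unneeded
unrestricted: ✓, well-typed at T2 → T1; no restrictions here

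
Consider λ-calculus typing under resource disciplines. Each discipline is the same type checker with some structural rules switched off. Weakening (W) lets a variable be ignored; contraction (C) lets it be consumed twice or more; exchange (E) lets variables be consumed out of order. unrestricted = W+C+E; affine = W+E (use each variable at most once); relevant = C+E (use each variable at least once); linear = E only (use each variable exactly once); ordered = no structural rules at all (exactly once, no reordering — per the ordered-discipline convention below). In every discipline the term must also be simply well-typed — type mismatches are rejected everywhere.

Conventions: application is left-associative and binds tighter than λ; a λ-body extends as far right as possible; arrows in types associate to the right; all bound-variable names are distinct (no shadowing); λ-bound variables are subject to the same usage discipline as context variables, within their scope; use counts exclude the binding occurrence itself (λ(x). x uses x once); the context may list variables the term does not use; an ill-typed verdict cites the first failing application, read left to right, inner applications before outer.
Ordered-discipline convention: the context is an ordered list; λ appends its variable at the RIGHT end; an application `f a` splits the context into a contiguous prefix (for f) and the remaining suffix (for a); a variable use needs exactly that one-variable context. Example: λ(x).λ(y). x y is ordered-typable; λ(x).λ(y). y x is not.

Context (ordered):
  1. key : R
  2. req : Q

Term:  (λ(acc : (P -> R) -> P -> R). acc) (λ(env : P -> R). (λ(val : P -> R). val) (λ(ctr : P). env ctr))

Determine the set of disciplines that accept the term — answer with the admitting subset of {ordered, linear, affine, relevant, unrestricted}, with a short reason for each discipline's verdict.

admitted in: affine, unrestricted
variable uses: key: 0, req: 0, acc (λ-bound): 1, env (λ-bound): 1, val (λ-bound): 1, ctr (λ-bound): 1
left-to-right use order: acc, val, env, ctr
typing: well-typed at (P -> R) -> P -> R
ordered: ✗, key, req left unused
linear: ✗, key, req left unused
affine: ✓, none of key, req, acc, env, val, ctr used more than once
relevant: ✗, key, req left unused
unrestricted: ✓, typability at (P -> R) -> P -> R is all that's needed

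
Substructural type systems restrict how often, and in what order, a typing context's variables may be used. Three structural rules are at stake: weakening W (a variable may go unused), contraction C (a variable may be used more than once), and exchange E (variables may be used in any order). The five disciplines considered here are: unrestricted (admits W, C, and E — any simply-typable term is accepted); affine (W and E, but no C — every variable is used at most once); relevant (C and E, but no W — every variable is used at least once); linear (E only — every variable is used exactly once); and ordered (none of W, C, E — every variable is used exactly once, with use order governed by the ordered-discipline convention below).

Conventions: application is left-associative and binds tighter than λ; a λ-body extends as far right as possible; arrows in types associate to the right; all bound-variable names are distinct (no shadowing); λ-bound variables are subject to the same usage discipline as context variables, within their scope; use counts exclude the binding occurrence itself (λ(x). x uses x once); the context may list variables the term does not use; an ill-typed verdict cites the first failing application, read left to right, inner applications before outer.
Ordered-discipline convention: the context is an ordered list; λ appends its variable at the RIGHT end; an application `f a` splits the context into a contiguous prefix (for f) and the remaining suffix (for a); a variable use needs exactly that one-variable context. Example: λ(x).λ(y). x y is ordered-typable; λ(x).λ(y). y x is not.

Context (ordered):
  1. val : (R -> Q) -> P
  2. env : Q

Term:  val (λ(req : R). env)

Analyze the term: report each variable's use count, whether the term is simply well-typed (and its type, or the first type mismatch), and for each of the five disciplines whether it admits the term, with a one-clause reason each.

usage: val: 1×, env: 1×, req [bound]: 0×
left-to-right use order: val, env
typing: the term checks, with type P
ordered: ✗, req never used (weakening)
linear: ✗, req never used (weakening)
affine: ✓, none of val, env, req used more than once
relevant: ✗, req never used (weakening)
unrestricted: ✓, type-checks (P) and nothing is barred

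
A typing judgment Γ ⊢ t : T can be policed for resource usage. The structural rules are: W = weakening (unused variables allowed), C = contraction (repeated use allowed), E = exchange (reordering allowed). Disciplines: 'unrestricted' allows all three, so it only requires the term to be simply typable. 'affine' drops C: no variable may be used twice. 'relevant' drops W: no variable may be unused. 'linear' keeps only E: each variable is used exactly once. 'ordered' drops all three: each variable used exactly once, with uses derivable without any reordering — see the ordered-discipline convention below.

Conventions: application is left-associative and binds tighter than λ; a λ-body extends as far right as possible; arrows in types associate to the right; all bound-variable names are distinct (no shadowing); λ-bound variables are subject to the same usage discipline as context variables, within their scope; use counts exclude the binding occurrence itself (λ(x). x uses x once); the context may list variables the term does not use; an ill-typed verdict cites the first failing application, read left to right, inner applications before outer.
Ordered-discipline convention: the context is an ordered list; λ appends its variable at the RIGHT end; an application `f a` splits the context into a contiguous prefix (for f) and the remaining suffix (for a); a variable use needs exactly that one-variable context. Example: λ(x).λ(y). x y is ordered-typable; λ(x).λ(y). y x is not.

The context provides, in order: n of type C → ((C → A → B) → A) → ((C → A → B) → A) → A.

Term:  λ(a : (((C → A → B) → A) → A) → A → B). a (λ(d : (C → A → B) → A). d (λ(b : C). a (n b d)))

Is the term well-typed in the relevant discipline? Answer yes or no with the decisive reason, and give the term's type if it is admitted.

yes — n, a, d, b: all used, weakening unneeded; term : ((((C → A → B) → A) → A) → A → B) → A → B
variable uses: n: 1; a [bound]: 2; d [bound]: 2; b [bound]: 1
uses in reading order: a, d, a, n, b, d
typing: well-typed at ((((C → A → B) → A) → A) → A → B) → A → B
across the five disciplines: ordered ✗; linear ✗; affine ✗; relevant ✓; unrestricted ✓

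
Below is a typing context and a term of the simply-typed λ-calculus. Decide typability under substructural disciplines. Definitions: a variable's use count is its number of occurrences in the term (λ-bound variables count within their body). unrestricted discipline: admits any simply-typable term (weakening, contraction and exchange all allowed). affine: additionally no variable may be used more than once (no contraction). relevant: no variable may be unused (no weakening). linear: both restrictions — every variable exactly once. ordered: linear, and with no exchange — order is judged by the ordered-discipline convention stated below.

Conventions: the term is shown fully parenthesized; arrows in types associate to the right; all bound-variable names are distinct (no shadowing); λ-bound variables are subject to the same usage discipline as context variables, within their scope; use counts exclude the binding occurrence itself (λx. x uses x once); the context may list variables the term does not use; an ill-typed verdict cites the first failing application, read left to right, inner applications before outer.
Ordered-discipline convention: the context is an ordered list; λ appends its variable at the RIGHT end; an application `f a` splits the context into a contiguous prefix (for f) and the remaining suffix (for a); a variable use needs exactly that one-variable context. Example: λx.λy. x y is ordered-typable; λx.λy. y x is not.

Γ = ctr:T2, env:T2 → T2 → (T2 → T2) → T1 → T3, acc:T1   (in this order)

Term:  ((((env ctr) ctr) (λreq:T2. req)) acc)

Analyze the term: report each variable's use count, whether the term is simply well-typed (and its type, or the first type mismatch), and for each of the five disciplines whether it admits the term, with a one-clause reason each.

use counts: ctr ×2; env ×1; acc ×1; req (λ-bound) ×1
left-to-right use order: env, ctr, ctr, req, acc
typing: well-typed — term : T3
ordered: ✗, needs contraction — ctr ×2
linear: ✗, needs contraction — ctr ×2
affine: ✗, needs contraction — ctr ×2
relevant: ✓, ctr, env, acc, req: all used, weakening unneeded
unrestricted: ✓, type-checks (T3) and nothing is barred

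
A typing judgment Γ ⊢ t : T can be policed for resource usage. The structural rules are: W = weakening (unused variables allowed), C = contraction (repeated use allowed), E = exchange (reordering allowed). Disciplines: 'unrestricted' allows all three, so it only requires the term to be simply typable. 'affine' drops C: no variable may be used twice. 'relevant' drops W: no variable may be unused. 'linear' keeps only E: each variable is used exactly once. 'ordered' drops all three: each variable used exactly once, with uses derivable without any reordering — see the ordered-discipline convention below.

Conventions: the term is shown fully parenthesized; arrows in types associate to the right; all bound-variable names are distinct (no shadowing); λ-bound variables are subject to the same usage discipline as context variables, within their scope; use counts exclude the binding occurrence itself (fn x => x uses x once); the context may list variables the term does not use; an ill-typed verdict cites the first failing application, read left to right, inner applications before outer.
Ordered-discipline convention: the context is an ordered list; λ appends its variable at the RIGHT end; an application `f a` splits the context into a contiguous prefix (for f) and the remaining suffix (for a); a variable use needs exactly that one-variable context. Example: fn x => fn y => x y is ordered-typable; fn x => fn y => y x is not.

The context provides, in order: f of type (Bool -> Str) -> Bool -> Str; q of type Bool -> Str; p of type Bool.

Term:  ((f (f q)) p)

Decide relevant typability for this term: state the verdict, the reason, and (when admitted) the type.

yes — none of f, q, p goes unused; term : Str
variable uses: f: 2, q: 1, p: 1
order of uses: f, f, q, p
typing: well-typed — term : Str
summary: ordered ✗; linear ✗; affine ✗; relevant ✓; unrestricted ✓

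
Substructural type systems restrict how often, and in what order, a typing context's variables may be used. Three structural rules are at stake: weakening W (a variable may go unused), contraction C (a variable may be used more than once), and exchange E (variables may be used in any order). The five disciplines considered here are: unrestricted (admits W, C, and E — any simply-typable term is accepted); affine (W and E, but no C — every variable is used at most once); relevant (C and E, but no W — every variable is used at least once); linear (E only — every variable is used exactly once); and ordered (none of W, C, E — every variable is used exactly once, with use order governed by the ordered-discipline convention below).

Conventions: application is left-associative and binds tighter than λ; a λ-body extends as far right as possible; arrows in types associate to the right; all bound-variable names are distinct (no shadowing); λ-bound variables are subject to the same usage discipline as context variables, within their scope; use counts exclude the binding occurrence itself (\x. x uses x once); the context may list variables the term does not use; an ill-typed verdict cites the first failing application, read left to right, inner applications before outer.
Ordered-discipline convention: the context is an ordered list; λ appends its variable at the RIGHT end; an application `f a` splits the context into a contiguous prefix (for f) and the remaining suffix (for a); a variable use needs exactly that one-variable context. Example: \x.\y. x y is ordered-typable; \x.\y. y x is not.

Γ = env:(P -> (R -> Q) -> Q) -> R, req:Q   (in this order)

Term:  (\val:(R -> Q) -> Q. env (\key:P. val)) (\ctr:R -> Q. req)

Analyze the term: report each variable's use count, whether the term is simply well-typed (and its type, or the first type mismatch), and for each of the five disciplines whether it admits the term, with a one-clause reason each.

counts: env=1, req=1, val (bound)=1, key (bound)=0, ctr (bound)=0
use order (left to right): env, val, req
typing: well-typed — term : R
ordered ✗ (needs weakening: key, ctr unused)
linear ✗ (needs weakening: key, ctr unused)
affine ✓ (at most one use each (env, req, val, key, ctr))
relevant ✗ (needs weakening: key, ctr unused)
unrestricted ✓ (typability at R is all that's needed)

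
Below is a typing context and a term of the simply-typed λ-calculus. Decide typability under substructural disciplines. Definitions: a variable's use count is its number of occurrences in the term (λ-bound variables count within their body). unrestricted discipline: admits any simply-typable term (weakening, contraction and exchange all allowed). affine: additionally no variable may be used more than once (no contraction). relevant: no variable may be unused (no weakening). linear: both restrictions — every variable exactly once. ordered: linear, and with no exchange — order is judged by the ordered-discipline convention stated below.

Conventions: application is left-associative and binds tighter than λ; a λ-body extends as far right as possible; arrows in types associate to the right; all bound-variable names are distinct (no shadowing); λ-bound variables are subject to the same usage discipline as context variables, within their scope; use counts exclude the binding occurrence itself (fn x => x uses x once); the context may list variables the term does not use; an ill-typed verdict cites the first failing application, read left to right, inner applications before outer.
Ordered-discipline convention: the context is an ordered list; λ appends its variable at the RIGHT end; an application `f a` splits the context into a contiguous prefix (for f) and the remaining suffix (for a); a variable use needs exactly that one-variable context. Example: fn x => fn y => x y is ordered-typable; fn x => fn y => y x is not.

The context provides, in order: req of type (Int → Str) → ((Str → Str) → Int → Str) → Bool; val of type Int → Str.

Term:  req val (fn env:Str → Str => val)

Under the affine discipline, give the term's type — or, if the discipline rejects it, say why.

not well-typed under affine — repeated use of val ×2
usage: req: 1×; val: 2×; env [bound]: 0×
use order (left to right): req, val, val
typing: well-typed at Bool
across the five disciplines: ordered ✗ | linear ✗ | affine ✗ | relevant ✗ | unrestricted ✓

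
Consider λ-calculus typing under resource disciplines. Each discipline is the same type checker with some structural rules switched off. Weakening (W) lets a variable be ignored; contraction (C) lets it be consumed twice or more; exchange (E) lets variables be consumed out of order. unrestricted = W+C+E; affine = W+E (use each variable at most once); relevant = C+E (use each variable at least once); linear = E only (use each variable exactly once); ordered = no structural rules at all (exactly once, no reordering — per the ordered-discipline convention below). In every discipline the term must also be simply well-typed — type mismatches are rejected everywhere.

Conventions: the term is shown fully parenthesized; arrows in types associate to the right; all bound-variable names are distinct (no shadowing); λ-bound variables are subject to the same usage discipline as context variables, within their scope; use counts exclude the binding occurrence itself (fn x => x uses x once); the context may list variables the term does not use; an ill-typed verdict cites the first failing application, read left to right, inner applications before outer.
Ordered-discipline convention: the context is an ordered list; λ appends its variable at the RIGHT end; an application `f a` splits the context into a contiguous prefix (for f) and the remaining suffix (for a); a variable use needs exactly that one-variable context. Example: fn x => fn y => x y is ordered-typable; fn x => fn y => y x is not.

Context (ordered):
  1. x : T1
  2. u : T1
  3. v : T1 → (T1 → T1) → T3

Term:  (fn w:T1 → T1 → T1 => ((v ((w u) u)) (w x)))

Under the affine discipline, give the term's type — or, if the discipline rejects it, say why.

not well-typed under affine — uses contraction: u ×2, w ×2
usage: x: 1×, u: 2×, v: 1×, w (λ-bound): 2×
left-to-right use order: v, w, u, u, w, x
typing: well-typed — term : (T1 → T1 → T1) → T3
summary: ordered ✗, linear ✗, affine ✗, relevant ✓, unrestricted ✓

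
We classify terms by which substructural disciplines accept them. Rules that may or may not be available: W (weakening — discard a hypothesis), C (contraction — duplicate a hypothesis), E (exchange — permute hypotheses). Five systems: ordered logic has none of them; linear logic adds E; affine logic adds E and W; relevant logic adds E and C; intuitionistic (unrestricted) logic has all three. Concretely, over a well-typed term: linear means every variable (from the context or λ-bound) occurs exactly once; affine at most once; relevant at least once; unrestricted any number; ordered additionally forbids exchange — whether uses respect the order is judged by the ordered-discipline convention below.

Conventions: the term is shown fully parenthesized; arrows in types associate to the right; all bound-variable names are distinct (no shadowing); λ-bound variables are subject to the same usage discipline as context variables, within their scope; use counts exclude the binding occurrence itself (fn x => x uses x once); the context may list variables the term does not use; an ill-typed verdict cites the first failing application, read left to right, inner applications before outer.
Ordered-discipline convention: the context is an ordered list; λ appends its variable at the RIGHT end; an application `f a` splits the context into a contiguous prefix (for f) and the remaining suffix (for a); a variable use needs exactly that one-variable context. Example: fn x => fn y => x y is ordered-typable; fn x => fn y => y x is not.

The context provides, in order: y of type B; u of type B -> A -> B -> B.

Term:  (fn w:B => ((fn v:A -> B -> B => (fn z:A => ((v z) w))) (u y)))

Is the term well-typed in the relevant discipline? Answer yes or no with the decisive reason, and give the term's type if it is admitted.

yes — at least one use each (y, u, w, v, z); term : B -> A -> B
usage: y: 1×, u: 1×, w [bound]: 1×, v [bound]: 1×, z [bound]: 1×
left-to-right use order: v, z, w, u, y
typing: the term checks, with type B -> A -> B
per-discipline verdicts: ordered ✗; linear ✓; affine ✓; relevant ✓; unrestricted ✓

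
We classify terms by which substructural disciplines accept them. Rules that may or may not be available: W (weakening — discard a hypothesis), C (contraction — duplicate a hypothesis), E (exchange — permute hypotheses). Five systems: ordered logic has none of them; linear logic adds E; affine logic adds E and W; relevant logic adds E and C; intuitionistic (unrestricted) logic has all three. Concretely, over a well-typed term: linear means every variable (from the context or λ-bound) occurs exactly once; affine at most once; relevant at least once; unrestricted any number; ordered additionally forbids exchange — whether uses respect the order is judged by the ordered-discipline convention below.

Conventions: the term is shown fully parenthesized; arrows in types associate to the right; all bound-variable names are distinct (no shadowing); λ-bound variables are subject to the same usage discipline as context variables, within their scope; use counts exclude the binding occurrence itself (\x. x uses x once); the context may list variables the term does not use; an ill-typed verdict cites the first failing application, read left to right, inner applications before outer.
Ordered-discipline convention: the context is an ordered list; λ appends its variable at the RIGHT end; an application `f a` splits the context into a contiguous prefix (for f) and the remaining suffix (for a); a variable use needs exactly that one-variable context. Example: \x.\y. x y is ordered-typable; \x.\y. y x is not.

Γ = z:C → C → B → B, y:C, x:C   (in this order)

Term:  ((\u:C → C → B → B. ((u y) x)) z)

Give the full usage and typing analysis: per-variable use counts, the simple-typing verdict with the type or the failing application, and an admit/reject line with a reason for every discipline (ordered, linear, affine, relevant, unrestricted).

use counts: z=1, y=1, x=1, u (λ-bound)=1
uses in reading order: u, y, x, z
typing: well-typed — term : B → B
ordered ✗ (no ordered split (uses run u, y, x, z))
linear ✓ (single use per variable (z, y, x, u))
affine ✓ (none of z, y, x, u used more than once)
relevant ✓ (none of z, y, x, u goes unused)
unrestricted ✓ (typability at B → B is all that's needed)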